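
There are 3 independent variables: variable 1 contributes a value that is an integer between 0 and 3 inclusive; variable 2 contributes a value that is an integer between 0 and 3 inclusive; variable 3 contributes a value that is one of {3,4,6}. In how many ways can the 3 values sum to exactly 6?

The generating function for the choices is (1 + x + x^2 + x^3)·(1 + x + x^2 + x^3)·(x^3 + x^4 + x^6); the count is [x^6].
(1 + x + x^2 + x^3) has coefficients 1,1,1,1 for degrees 0…3.
(1 + x + x^2 + x^3) has coefficients 1,1,1,1,0,0,0 for degrees 0…6.
Finally multiplying by (x^3 + x^4 + x^6), the product of all factors after the first has coefficients 0,0,0,1,2,2,3 for degrees 0…6.
[x^6] = 1·3 + 1·2 + 1·2 + 1·1 = 8.

8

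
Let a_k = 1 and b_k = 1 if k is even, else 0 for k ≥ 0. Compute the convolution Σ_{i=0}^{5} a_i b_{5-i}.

3

Write out a_i and b_{5-i} for i = 0,…,5 and sum the products.
Σ = 1·0 + 1·1 + 1·0 + 1·1 + 1·0 + 1·1 = 3.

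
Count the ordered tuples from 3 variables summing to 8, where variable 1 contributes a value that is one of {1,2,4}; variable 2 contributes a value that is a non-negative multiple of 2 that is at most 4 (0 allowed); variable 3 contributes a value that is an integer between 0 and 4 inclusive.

The generating function for the choices is (q + q² + q⁴)·(1 + q² + q⁴)·(1 + q + q² + q³ + q⁴); the count is [q⁸].
(q + q² + q⁴) has coefficients 0,1,1,0,1 for degrees 0…4.
(1 + q² + q⁴) has coefficients 1,0,1,0,1,0,0,0,0 for degrees 0…8.
Finally multiplying by (1 + q + q² + q³ + q⁴), the product of all factors after the first has coefficients 1,1,2,2,3,2,2,1,1 for degrees 0…8.
[q⁸] = 1·1 + 1·2 + 1·3 = 6.

6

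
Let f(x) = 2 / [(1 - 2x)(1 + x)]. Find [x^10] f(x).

Partial fractions give a closed form: a_n = (4/3)·2^n + (2/3)·(-1)^n.
At n = 10: a_10 = 1366.

1366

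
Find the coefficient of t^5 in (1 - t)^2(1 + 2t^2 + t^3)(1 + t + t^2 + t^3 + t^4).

(1 - t)^2 has coefficients 1,-2,1 for degrees 0…2.
(1 + 2t^2 + t^3) has coefficients 1,0,2,1,0,0 for degrees 0…5.
Finally multiplying by (1 + t + t^2 + t^3 + t^4), the product of all factors after the first has coefficients 1,1,3,4,4,3 for degrees 0…5.
[t^5] = 1·3 − 2·4 + 1·4 = -1.

-1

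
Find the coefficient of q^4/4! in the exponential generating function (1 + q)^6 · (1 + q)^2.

The EGF product rule gives c_4 = Σ_{k_1+k_2=4} C(4; k_1,k_2) · ∏ g_i(k_i), where (1+q)^6 gives the falling factorial (6)_k; (1+q)^2 gives the falling factorial (2)_k.
g_1(k) for k = 0…4: 1, 6, 30, 120, 360.
g_2(k) for k = 0…4: 1, 2, 2, 0, 0.
c_4 = Σ_k C(4,k)·g_1(k)·g_2(4−k) = 6·30·2 + 4·120·2 + 1·360·1 = 360 + 960 + 360 = 1680.

1680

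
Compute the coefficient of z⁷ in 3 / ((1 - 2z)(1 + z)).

Partial fractions give a closed form: a_n = (2)·2^n + (1)·(-1)^n.
At n = 7: a_7 = 255.

255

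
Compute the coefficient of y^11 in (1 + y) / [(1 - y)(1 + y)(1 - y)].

12

The denominator gives the recurrence a_n = a_(n−1) + a_(n−2) − a_(n−3) for n ≥ 3; the numerator fixes a_0 = 1, a_1 = 2, a_2 = 3.
Iterating: 1, 2, 3, 4, 5, 6, 7, 8, 9, 10, 11, 12, so a_11 = 12.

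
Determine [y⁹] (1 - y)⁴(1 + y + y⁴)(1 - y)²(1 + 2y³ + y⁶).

(1 - y)⁴ has coefficients 1,-4,6,-4,1 for degrees 0…4.
(1 + y + y⁴) has coefficients 1,1,0,0,1,0,0,0,0,0 for degrees 0…9.
Multiplying by (1 - y)² gives running coefficients 1,-1,-1,1,1,-2,1,0,0,0 for degrees 0…9.
Finally multiplying by (1 + 2y³ + y⁶), the product of all factors after the first has coefficients 1,-1,-1,3,-1,-4,4,1,-5,3 for degrees 0…9.
[y⁹] = 1·3 − 4·(-5) + 6·1 − 4·4 + 1·(-4) = 9.

9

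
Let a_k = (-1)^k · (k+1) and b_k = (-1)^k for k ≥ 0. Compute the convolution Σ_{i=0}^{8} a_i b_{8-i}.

Write out a_i and b_{8-i} for i = 0,…,8 and sum the products.
Σ = 1·1 − 2·(-1) + 3·1 − 4·(-1) + 5·1 − 6·(-1) + 7·1 − 8·(-1) + 9·1 = 45.

45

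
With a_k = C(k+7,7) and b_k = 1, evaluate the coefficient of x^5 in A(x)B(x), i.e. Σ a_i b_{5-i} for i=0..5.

1287

Write out a_i and b_{5-i} for i = 0,…,5 and sum the products.
Σ = 1·1 + 8·1 + 36·1 + 120·1 + 330·1 + 792·1 = 1287.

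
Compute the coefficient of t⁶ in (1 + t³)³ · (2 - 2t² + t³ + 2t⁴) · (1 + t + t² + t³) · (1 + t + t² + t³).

27

(1 + t³)³ has coefficients 1,0,0,3,0,0,3 for degrees 0…6.
(2 - 2t² + t³ + 2t⁴) has coefficients 2,0,-2,1,2,0,0 for degrees 0…6.
Multiplying by (1 + t + t² + t³) gives running coefficients 2,2,0,1,1,1,3 for degrees 0…6.
Finally multiplying by (1 + t + t² + t³), the product of all factors after the first has coefficients 2,4,4,5,4,3,6 for degrees 0…6.
[t⁶] = 1·6 + 3·5 + 3·2 = 27.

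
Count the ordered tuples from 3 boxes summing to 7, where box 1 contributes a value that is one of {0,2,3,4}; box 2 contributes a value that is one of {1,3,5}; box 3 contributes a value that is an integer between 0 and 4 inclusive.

9

The generating function for the choices is (1 + y^2 + y^3 + y^4)·(y + y^3 + y^5)·(1 + y + y^2 + y^3 + y^4); the count is [y^7].
(1 + y^2 + y^3 + y^4) has coefficients 1,0,1,1,1 for degrees 0…4.
(y + y^3 + y^5) has coefficients 0,1,0,1,0,1,0,0 for degrees 0…7.
Finally multiplying by (1 + y + y^2 + y^3 + y^4), the product of all factors after the first has coefficients 0,1,1,2,2,3,2,2 for degrees 0…7.
[y^7] = 1·2 + 1·3 + 1·2 + 1·2 = 9.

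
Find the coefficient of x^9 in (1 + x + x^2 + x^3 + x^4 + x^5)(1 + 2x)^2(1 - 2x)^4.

-16

(1 + x + x^2 + x^3 + x^4 + x^5) has coefficients 1,1,1,1,1,1 for degrees 0…5.
(1 + 2x)^2 has coefficients 1,4,4,0,0,0,0,0,0,0 for degrees 0…9.
Finally multiplying by (1 - 2x)^4, the product of all factors after the first has coefficients 1,-4,-4,32,-16,-64,64,0,0,0 for degrees 0…9.
[x^9] = 1·0 + 1·0 + 1·0 + 1·64 + 1·(-64) + 1·(-16) = -16.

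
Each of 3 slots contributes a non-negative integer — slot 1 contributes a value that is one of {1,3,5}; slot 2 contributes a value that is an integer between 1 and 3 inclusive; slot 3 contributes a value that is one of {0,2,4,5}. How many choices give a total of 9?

The generating function for the choices is (t + t³ + t⁵)·(t + t² + t³)·(1 + t² + t⁴ + t⁵); the count is [t⁹].
(t + t³ + t⁵) has coefficients 0,1,0,1,0,1 for degrees 0…5.
(t + t² + t³) has coefficients 0,1,1,1,0,0,0,0,0,0 for degrees 0…9.
Finally multiplying by (1 + t² + t⁴ + t⁵), the product of all factors after the first has coefficients 0,1,1,2,1,2,2,2,1,0 for degrees 0…9.
[t⁹] = 1·1 + 1·2 + 1·1 = 4.

4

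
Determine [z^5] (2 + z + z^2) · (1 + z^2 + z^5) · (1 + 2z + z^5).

6

(2 + z + z^2) has coefficients 2,1,1 for degrees 0…2.
(1 + z^2 + z^5) has coefficients 1,0,1,0,0,1 for degrees 0…5.
Finally multiplying by (1 + 2z + z^5), the product of all factors after the first has coefficients 1,2,1,2,0,2 for degrees 0…5.
[z^5] = 2·2 + 1·0 + 1·2 = 6.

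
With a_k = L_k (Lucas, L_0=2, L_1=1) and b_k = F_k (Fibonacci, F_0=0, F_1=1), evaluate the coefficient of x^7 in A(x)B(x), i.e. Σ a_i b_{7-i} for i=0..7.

This is [x^7] in the product of the two ordinary generating functions.
Σ = 2·13 + 1·8 + 3·5 + 4·3 + 7·2 + 11·1 + 18·1 + 29·0 = 104.

104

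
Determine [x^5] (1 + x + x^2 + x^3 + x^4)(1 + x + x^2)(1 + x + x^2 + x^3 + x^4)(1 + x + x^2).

(1 + x + x^2 + x^3 + x^4) has coefficients 1,1,1,1,1 for degrees 0…4.
(1 + x + x^2) has coefficients 1,1,1,0,0,0 for degrees 0…5.
Multiplying by (1 + x + x^2 + x^3 + x^4) gives running coefficients 1,2,3,3,3,2 for degrees 0…5.
Finally multiplying by (1 + x + x^2), the product of all factors after the first has coefficients 1,3,6,8,9,8 for degrees 0…5.
[x^5] = 1·8 + 1·9 + 1·8 + 1·6 + 1·3 = 34.

34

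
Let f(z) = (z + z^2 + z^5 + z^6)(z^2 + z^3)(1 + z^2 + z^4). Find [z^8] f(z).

(z + z^2 + z^5 + z^6) has coefficients 0,1,1,0,0,1,1 for degrees 0…6.
(z^2 + z^3) has coefficients 0,0,1,1,0,0,0,0,0 for degrees 0…8.
Finally multiplying by (1 + z^2 + z^4), the product of all factors after the first has coefficients 0,0,1,1,1,1,1,1,0 for degrees 0…8.
[z^8] = 1·1 + 1·1 + 1·1 + 1·1 = 4.

4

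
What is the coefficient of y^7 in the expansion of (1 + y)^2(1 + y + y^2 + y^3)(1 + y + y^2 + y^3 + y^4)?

(1 + y)^2 has coefficients 1,2,1 for degrees 0…2.
(1 + y + y^2 + y^3) has coefficients 1,1,1,1,0,0,0,0 for degrees 0…7.
Finally multiplying by (1 + y + y^2 + y^3 + y^4), the product of all factors after the first has coefficients 1,2,3,4,4,3,2,1 for degrees 0…7.
[y^7] = 1·1 + 2·2 + 1·3 = 8.

8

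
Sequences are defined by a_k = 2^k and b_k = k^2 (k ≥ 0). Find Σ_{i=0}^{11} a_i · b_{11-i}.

12117

The convolution is the x^11 coefficient of A(x)B(x).
Σ = 1·121 + 2·100 + 4·81 + 8·64 + 16·49 + 32·36 + 64·25 + 128·16 + 256·9 + 512·4 + 1024·1 + 2048·0 = 12117.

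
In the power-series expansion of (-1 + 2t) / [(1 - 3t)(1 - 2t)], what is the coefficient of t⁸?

-6561

Partial fractions give a closed form: a_n = (-1)·3^n.
At n = 8: a_8 = -6561.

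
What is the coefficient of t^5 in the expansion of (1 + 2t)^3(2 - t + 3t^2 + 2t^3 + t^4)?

(1 + 2t)^3 has coefficients 1,6,12,8 for degrees 0…3.
(2 - t + 3t^2 + 2t^3 + t^4) has coefficients 2,-1,3,2,1,0 for degrees 0…5.
[t^5] = 1·0 + 6·1 + 12·2 + 8·3 = 54.

54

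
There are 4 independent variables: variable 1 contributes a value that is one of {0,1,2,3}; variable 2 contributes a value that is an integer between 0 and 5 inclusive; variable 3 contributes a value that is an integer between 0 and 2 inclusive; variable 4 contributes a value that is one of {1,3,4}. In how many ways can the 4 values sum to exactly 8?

32

The generating function for the choices is (1 + q + q^2 + q^3)·(1 + q + q^2 + q^3 + q^4 + q^5)·(1 + q + q^2)·(q + q^3 + q^4); the count is [q^8].
(1 + q + q^2 + q^3) has coefficients 1,1,1,1 for degrees 0…3.
(1 + q + q^2 + q^3 + q^4 + q^5) has coefficients 1,1,1,1,1,1,0,0,0 for degrees 0…8.
Multiplying by (1 + q + q^2) gives running coefficients 1,2,3,3,3,3,2,1,0 for degrees 0…8.
Finally multiplying by (q + q^3 + q^4), the product of all factors after the first has coefficients 0,1,2,4,6,8,9,8,7 for degrees 0…8.
[q^8] = 1·7 + 1·8 + 1·9 + 1·8 = 32.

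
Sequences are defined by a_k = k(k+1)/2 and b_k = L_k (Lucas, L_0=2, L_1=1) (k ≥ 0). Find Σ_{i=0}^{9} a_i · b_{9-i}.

751

This is [x^9] in the product of the two ordinary generating functions.
Σ = 0·76 + 1·47 + 3·29 + 6·18 + 10·11 + 15·7 + 21·4 + 28·3 + 36·1 + 45·2 = 751.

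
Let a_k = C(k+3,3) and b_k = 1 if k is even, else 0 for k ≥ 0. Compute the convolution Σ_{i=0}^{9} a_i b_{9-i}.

This is [x^9] in the product of the two ordinary generating functions.
Σ = 1·0 + 4·1 + 10·0 + 20·1 + 35·0 + 56·1 + 84·0 + 120·1 + 165·0 + 220·1 = 420.

420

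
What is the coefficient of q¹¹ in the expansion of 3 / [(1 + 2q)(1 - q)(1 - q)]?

-2718

The denominator gives the recurrence a_n = 3a_(n−2) − 2a_(n−3) for n ≥ 3; the numerator fixes a_0 = 3, a_1 = 0, a_2 = 9.
Iterating: 3, 0, 9, -6, 27, -36, 93, -162, 351, -672, 1377, -2718, so a_11 = -2718.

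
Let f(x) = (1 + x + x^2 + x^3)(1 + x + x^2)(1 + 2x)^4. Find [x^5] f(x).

(1 + x + x^2 + x^3) has coefficients 1,1,1,1 for degrees 0…3.
(1 + x + x^2) has coefficients 1,1,1,0,0,0 for degrees 0…5.
Finally multiplying by (1 + 2x)^4, the product of all factors after the first has coefficients 1,9,33,64,72,48 for degrees 0…5.
[x^5] = 1·48 + 1·72 + 1·64 + 1·33 = 217.

217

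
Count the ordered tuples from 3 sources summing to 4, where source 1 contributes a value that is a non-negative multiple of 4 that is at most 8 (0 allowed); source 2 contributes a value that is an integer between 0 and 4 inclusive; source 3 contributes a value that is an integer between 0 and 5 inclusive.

The generating function for the choices is (1 + y^4 + y^8)·(1 + y + y^2 + y^3 + y^4)·(1 + y + y^2 + y^3 + y^4 + y^5); the count is [y^4].
(1 + y^4 + y^8) has coefficients 1,0,0,0,1 for degrees 0…4.
(1 + y + y^2 + y^3 + y^4) has coefficients 1,1,1,1,1 for degrees 0…4.
Finally multiplying by (1 + y + y^2 + y^3 + y^4 + y^5), the product of all factors after the first has coefficients 1,2,3,4,5 for degrees 0…4.
[y^4] = 1·5 + 1·1 = 6.

6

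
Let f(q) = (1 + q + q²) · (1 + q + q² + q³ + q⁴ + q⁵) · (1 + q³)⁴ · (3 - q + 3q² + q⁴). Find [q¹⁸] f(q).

39

(1 + q + q²) has coefficients 1,1,1 for degrees 0…2.
(1 + q + q² + q³ + q⁴ + q⁵) has coefficients 1,1,1,1,1,1,0,0,0,0,0,0,0,0,0,0,0,0,0 for degrees 0…18.
Multiplying by (1 + q³)⁴ gives running coefficients 1,1,1,5,5,5,10,10,10,10,10,10,5,5,5,1,1,1,0 for degrees 0…18.
Finally multiplying by (3 - q + 3q² + q⁴), the product of all factors after the first has coefficients 3,2,5,17,14,26,41,40,55,55,60,60,45,50,35,23,22,10,7 for degrees 0…18.
[q¹⁸] = 1·7 + 1·10 + 1·22 = 39.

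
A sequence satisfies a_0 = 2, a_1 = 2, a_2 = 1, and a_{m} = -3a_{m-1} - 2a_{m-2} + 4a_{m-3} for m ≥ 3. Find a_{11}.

The ordinary generating function has denominator 1 + 3y + 2y^2 - 4y^3.
Iterating the recurrence: a_0,…,a_{11} = 2, 2, 1, 1, 3, -7, 19, -31, 27, 57, -349, 1041.

1041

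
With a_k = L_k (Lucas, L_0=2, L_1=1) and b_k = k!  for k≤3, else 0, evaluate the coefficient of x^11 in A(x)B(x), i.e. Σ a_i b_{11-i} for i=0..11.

Write out a_i and b_{11-i} for i = 0,…,11 and sum the products.
Σ = 2·0 + 1·0 + 3·0 + 4·0 + 7·0 + 11·0 + 18·0 + 29·0 + 47·6 + 76·2 + 123·1 + 199·1 = 756.

756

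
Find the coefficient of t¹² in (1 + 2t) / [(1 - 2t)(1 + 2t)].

Partial fractions give a closed form: a_n = (1)·2^n.
At n = 12: a_12 = 4096.

4096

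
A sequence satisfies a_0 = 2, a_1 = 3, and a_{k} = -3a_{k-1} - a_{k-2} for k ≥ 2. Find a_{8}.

The ordinary generating function has denominator 1 + 3q + q^2.
Iterating the recurrence: a_0,…,a_{8} = 2, 3, -11, 30, -79, 207, -542, 1419, -3715.

-3715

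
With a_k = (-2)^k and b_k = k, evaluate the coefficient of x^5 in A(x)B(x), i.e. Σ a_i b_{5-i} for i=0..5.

Write out a_i and b_{5-i} for i = 0,…,5 and sum the products.
Σ = 1·5 − 2·4 + 4·3 − 8·2 + 16·1 − 32·0 = 9.

9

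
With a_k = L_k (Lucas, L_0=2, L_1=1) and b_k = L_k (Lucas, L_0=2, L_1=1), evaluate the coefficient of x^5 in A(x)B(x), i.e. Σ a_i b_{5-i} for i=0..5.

The convolution is the t^5 coefficient of A(t)B(t).
Σ = 2·11 + 1·7 + 3·4 + 4·3 + 7·1 + 11·2 = 82.

82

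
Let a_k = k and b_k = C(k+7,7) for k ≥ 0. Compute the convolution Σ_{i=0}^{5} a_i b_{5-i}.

715

Write out a_i and b_{5-i} for i = 0,…,5 and sum the products.
Σ = 0·792 + 1·330 + 2·120 + 3·36 + 4·8 + 5·1 = 715.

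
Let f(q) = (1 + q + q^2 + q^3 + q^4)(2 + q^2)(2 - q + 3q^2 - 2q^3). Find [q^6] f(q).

4

(1 + q + q^2 + q^3 + q^4) has coefficients 1,1,1,1,1 for degrees 0…4.
(2 + q^2) has coefficients 2,0,1,0,0,0,0 for degrees 0…6.
Finally multiplying by (2 - q + 3q^2 - 2q^3), the product of all factors after the first has coefficients 4,-2,8,-5,3,-2,0 for degrees 0…6.
[q^6] = 1·0 + 1·(-2) + 1·3 + 1·(-5) + 1·8 = 4.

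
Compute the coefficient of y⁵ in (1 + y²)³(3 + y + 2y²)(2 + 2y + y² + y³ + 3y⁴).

(1 + y²)³ has coefficients 1,0,3,0,3,0 for degrees 0…5.
(3 + y + 2y²) has coefficients 3,1,2,0,0,0 for degrees 0…5.
Finally multiplying by (2 + 2y + y² + y³ + 3y⁴), the product of all factors after the first has coefficients 6,8,9,8,12,5 for degrees 0…5.
[y⁵] = 1·5 + 3·8 + 3·8 = 53.

53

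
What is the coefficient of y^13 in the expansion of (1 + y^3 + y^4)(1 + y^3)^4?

4

(1 + y^3 + y^4) has coefficients 1,0,0,1,1 for degrees 0…4.
(1 + y^3)^4 has coefficients 1,0,0,4,0,0,6,0,0,4,0,0,1,0 for degrees 0…13.
[y^13] = 1·0 + 1·0 + 1·4 = 4.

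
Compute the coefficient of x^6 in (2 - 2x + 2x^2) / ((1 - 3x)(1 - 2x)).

3210

The denominator gives the recurrence a_n = 5a_(n−1) − 6a_(n−2) for n ≥ 3; the numerator fixes a_0 = 2, a_1 = 8, a_2 = 30.
Iterating: 2, 8, 30, 102, 330, 1038, 3210, so a_6 = 3210.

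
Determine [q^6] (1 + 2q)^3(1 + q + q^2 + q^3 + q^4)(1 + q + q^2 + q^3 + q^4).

119

(1 + 2q)^3 has coefficients 1,6,12,8 for degrees 0…3.
(1 + q + q^2 + q^3 + q^4) has coefficients 1,1,1,1,1,0,0 for degrees 0…6.
Finally multiplying by (1 + q + q^2 + q^3 + q^4), the product of all factors after the first has coefficients 1,2,3,4,5,4,3 for degrees 0…6.
[q^6] = 1·3 + 6·4 + 12·5 + 8·4 = 119.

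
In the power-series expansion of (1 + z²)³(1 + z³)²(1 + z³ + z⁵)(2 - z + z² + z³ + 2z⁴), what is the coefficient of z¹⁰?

54

(1 + z²)³ has coefficients 1,0,3,0,3,0,1 for degrees 0…6.
(1 + z³)² has coefficients 1,0,0,2,0,0,1,0,0,0,0 for degrees 0…10.
Multiplying by (1 + z³ + z⁵) gives running coefficients 1,0,0,3,0,1,3,0,2,1,0 for degrees 0…10.
Finally multiplying by (2 - z + z² + z³ + 2z⁴), the product of all factors after the first has coefficients 2,-1,1,7,-1,5,8,4,8,5,7 for degrees 0…10.
[z¹⁰] = 1·7 + 3·8 + 3·8 + 1·(-1) = 54.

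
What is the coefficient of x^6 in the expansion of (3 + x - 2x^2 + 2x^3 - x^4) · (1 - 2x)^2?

-4

(3 + x - 2x^2 + 2x^3 - x^4) has coefficients 3,1,-2,2,-1 for degrees 0…4.
(1 - 2x)^2 has coefficients 1,-4,4,0,0,0,0 for degrees 0…6.
[x^6] = 3·0 + 1·0 − 2·0 + 2·0 − 1·4 = -4.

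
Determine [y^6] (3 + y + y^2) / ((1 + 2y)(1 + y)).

349

The denominator gives the recurrence a_n = −3a_(n−1) − 2a_(n−2) for n ≥ 3; the numerator fixes a_0 = 3, a_1 = -8, a_2 = 19.
Iterating: 3, -8, 19, -41, 85, -173, 349, so a_6 = 349.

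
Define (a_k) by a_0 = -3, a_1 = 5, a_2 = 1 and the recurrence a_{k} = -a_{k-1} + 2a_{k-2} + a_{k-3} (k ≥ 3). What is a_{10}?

The ordinary generating function has denominator 1 + z - 2z^2 - z^3.
Iterating the recurrence: a_0,…,a_{10} = -3, 5, 1, 6, 1, 12, -4, 29, -25, 79, -100.

-100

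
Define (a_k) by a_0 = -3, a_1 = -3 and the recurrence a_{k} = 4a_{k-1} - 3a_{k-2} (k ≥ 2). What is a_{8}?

-3

The ordinary generating function has denominator 1 - 4y + 3y^2.
Iterating the recurrence: a_0,…,a_{8} = -3, -3, -3, -3, -3, -3, -3, -3, -3.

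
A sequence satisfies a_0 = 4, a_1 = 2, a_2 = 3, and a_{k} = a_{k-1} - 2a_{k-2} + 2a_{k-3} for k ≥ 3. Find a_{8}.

The ordinary generating function has denominator 1 - y + 2y^2 - 2y^3.
Iterating the recurrence: a_0,…,a_{8} = 4, 2, 3, 7, 5, -3, 1, 17, 9.

9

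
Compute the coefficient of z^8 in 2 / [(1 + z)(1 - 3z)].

Partial fractions give a closed form: a_n = (1/2)·(-1)^n + (3/2)·3^n.
At n = 8: a_8 = 9842.

9842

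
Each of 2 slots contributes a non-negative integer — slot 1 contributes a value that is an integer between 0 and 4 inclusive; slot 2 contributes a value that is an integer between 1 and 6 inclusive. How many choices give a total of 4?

4

The generating function for the choices is (1 + x + x^2 + x^3 + x^4)·(x + x^2 + x^3 + x^4 + x^5 + x^6); the count is [x^4].
(1 + x + x^2 + x^3 + x^4) has coefficients 1,1,1,1,1 for degrees 0…4.
(x + x^2 + x^3 + x^4 + x^5 + x^6) has coefficients 0,1,1,1,1 for degrees 0…4.
[x^4] = 1·1 + 1·1 + 1·1 + 1·1 + 1·0 = 4.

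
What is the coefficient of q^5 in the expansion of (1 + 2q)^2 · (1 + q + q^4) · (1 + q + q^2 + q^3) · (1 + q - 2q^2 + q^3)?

(1 + 2q)^2 has coefficients 1,4,4 for degrees 0…2.
(1 + q + q^4) has coefficients 1,1,0,0,1,0 for degrees 0…5.
Multiplying by (1 + q + q^2 + q^3) gives running coefficients 1,2,2,2,2,1 for degrees 0…5.
Finally multiplying by (1 + q - 2q^2 + q^3), the product of all factors after the first has coefficients 1,3,2,1,2,1 for degrees 0…5.
[q^5] = 1·1 + 4·2 + 4·1 = 13.

13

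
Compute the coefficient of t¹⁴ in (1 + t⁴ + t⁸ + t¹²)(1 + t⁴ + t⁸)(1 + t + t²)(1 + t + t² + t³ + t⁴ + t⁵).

(1 + t⁴ + t⁸ + t¹²) has coefficients 1,0,0,0,1,0,0,0,1,0,0,0,1 for degrees 0…12.
(1 + t⁴ + t⁸) has coefficients 1,0,0,0,1,0,0,0,1,0,0,0,0,0,0 for degrees 0…14.
Multiplying by (1 + t + t²) gives running coefficients 1,1,1,0,1,1,1,0,1,1,1,0,0,0,0 for degrees 0…14.
Finally multiplying by (1 + t + t² + t³ + t⁴ + t⁵), the product of all factors after the first has coefficients 1,2,3,3,4,5,5,4,4,5,5,4,3,3,2 for degrees 0…14.
[t¹⁴] = 1·2 + 1·5 + 1·5 + 1·3 = 15.

15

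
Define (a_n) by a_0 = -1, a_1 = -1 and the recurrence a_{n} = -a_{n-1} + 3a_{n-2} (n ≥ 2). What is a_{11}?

794

The ordinary generating function has denominator 1 + z - 3z^2.
Iterating the recurrence: a_0,…,a_{11} = -1, -1, -2, -1, -5, 2, -17, 23, -74, 143, -365, 794.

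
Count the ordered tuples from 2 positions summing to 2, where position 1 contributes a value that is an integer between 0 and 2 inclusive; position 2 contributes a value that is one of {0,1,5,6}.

2

The generating function for the choices is (1 + y + y²)·(1 + y + y⁵ + y⁶); the count is [y²].
(1 + y + y²) has coefficients 1,1,1 for degrees 0…2.
(1 + y + y⁵ + y⁶) has coefficients 1,1,0 for degrees 0…2.
[y²] = 1·0 + 1·1 + 1·1 = 2.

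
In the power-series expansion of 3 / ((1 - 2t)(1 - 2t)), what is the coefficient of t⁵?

576

The denominator gives the recurrence a_n = 4a_(n−1) − 4a_(n−2) for n ≥ 2; the numerator fixes a_0 = 3, a_1 = 12.
Iterating: 3, 12, 36, 96, 240, 576, so a_5 = 576.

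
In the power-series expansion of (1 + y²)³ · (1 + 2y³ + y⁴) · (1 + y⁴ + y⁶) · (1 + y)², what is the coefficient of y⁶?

25

(1 + y²)³ has coefficients 1,0,3,0,3,0,1 for degrees 0…6.
(1 + 2y³ + y⁴) has coefficients 1,0,0,2,1,0,0 for degrees 0…6.
Multiplying by (1 + y⁴ + y⁶) gives running coefficients 1,0,0,2,2,0,1 for degrees 0…6.
Finally multiplying by (1 + y)², the product of all factors after the first has coefficients 1,2,1,2,6,6,3 for degrees 0…6.
[y⁶] = 1·3 + 3·6 + 3·1 + 1·1 = 25.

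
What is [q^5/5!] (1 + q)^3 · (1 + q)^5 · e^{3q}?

The EGF product rule gives c_5 = Σ_{k_1+k_2+k_3=5} C(5; k_1,k_2,k_3) · ∏ g_i(k_i), where (1+q)^3 gives the falling factorial (3)_k; (1+q)^5 gives the falling factorial (5)_k; e^{3q} gives (3)^k.
g_1(k) for k = 0…5: 1, 3, 6, 6, 0, 0.
g_2(k) for k = 0…5: 1, 5, 20, 60, 120, 120.
g_3(k) for k = 0…5: 1, 3, 9, 27, 81, 243.
First combine the last two factors: h(k) = Σ_j C(k,j)·g_2(j)·g_3(k−j) for k = 0…5: 1, 8, 59, 402, 2541, 14988.
c_5 = Σ_k C(5,k)·g_1(k)·h(5−k) = 1·1·14988 + 5·3·2541 + 10·6·402 + 10·6·59 = 14988 + 38115 + 24120 + 3540 = 80763.

80763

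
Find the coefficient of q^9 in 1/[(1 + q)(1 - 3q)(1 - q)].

Partial fractions give a closed form: a_n = (1/8)·(-1)^n + (9/8)·3^n + (-1/4)·1^n.
At n = 9: a_9 = 22143.

22143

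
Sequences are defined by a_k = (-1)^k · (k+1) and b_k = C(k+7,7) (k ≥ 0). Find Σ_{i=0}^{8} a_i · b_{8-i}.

2678

The convolution is the x^8 coefficient of A(x)B(x).
Σ = 1·6435 − 2·3432 + 3·1716 − 4·792 + 5·330 − 6·120 + 7·36 − 8·8 + 9·1 = 2678.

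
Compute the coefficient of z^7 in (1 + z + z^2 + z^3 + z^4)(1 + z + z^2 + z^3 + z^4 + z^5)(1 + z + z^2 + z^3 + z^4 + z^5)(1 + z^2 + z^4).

(1 + z + z^2 + z^3 + z^4) has coefficients 1,1,1,1,1 for degrees 0…4.
(1 + z + z^2 + z^3 + z^4 + z^5) has coefficients 1,1,1,1,1,1,0,0 for degrees 0…7.
Multiplying by (1 + z + z^2 + z^3 + z^4 + z^5) gives running coefficients 1,2,3,4,5,6,5,4 for degrees 0…7.
Finally multiplying by (1 + z^2 + z^4), the product of all factors after the first has coefficients 1,2,4,6,9,12,13,14 for degrees 0…7.
[z^7] = 1·14 + 1·13 + 1·12 + 1·9 + 1·6 = 54.

54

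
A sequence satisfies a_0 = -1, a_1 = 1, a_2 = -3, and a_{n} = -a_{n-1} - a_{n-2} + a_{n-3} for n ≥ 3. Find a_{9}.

17

The ordinary generating function has denominator 1 + y + y^2 - y^3.
Iterating the recurrence: a_0,…,a_{9} = -1, 1, -3, 1, 3, -7, 5, 5, -17, 17.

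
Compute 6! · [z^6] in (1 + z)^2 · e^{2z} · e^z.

The EGF product rule gives c_6 = Σ_{k_1+k_2+k_3=6} C(6; k_1,k_2,k_3) · ∏ g_i(k_i), where (1+z)^2 gives the falling factorial (2)_k; e^{2z} gives (2)^k; e^z gives (1)^k.
g_1(k) for k = 0…6: 1, 2, 2, 0, 0, 0, 0.
g_2(k) for k = 0…6: 1, 2, 4, 8, 16, 32, 64.
g_3(k) for k = 0…6: 1, 1, 1, 1, 1, 1, 1.
First combine the last two factors: h(k) = Σ_j C(k,j)·g_2(j)·g_3(k−j) for k = 0…6: 1, 3, 9, 27, 81, 243, 729.
c_6 = Σ_k C(6,k)·g_1(k)·h(6−k) = 1·1·729 + 6·2·243 + 15·2·81 = 729 + 2916 + 2430 = 6075.

6075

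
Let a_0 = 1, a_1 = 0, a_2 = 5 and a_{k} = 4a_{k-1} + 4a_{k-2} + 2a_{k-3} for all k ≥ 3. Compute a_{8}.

The ordinary generating function has denominator 1 - 4y - 4y^2 - 2y^3.
Iterating the recurrence: a_0,…,a_{8} = 1, 0, 5, 22, 108, 530, 2596, 12720, 62324.

62324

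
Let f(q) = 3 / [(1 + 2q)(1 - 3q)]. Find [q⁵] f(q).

Partial fractions give a closed form: a_n = (6/5)·(-2)^n + (9/5)·3^n.
At n = 5: a_5 = 399.

399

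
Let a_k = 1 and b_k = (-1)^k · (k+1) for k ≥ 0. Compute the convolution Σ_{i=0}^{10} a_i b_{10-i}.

6

This is [x^10] in the product of the two ordinary generating functions.
Σ = 1·11 + 1·(-10) + 1·9 + 1·(-8) + 1·7 + 1·(-6) + 1·5 + 1·(-4) + 1·3 + 1·(-2) + 1·1 = 6.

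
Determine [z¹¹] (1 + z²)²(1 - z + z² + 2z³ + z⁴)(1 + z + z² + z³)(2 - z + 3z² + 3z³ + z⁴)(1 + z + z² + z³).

(1 + z²)² has coefficients 1,0,2,0,1 for degrees 0…4.
(1 - z + z² + 2z³ + z⁴) has coefficients 1,-1,1,2,1,0,0,0,0,0,0,0 for degrees 0…11.
Multiplying by (1 + z + z² + z³) gives running coefficients 1,0,1,3,3,4,3,1,0,0,0,0 for degrees 0…11.
Multiplying by (2 - z + 3z² + 3z³ + z⁴) gives running coefficients 2,-1,5,8,7,17,21,23,23,16,6,1 for degrees 0…11.
Finally multiplying by (1 + z + z² + z³), the product of all factors after the first has coefficients 2,1,6,14,19,37,53,68,84,83,68,46 for degrees 0…11.
[z¹¹] = 1·46 + 2·83 + 1·68 = 280.

280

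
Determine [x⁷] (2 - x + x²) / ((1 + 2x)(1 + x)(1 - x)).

The denominator gives the recurrence a_n = −2a_(n−1) + a_(n−2) + 2a_(n−3) for n ≥ 3; the numerator fixes a_0 = 2, a_1 = -5, a_2 = 13.
Iterating: 2, -5, 13, -27, 57, -115, 233, -467, so a_7 = -467.

-467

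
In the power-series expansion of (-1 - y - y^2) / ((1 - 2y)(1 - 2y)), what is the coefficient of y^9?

-8448

The denominator gives the recurrence a_n = 4a_(n−1) − 4a_(n−2) for n ≥ 3; the numerator fixes a_0 = -1, a_1 = -5, a_2 = -17.
Iterating: -1, -5, -17, -48, -124, -304, -720, -1664, -3776, -8448, so a_9 = -8448.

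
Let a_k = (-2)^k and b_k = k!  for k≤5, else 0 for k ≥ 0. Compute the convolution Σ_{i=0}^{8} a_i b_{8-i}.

The convolution is the t^8 coefficient of A(t)B(t).
Σ = 1·0 − 2·0 + 4·0 − 8·120 + 16·24 − 32·6 + 64·2 − 128·1 + 256·1 = -512.

-512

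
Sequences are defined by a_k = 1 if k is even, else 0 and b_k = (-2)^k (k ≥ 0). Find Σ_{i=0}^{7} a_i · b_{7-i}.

This is [x^7] in the product of the two ordinary generating functions.
Σ = 1·(-128) + 0·64 + 1·(-32) + 0·16 + 1·(-8) + 0·4 + 1·(-2) + 0·1 = -170.

-170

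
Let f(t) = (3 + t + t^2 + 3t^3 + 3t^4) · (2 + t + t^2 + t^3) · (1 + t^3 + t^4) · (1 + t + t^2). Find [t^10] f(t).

(3 + t + t^2 + 3t^3 + 3t^4) has coefficients 3,1,1,3,3 for degrees 0…4.
(2 + t + t^2 + t^3) has coefficients 2,1,1,1,0,0,0,0,0,0,0 for degrees 0…10.
Multiplying by (1 + t^3 + t^4) gives running coefficients 2,1,1,3,3,2,2,1,0,0,0 for degrees 0…10.
Finally multiplying by (1 + t + t^2), the product of all factors after the first has coefficients 2,3,4,5,7,8,7,5,3,1,0 for degrees 0…10.
[t^10] = 3·0 + 1·1 + 1·3 + 3·5 + 3·7 = 40.

40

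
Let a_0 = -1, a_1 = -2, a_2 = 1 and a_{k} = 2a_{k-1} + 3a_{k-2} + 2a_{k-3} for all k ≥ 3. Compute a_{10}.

The ordinary generating function has denominator 1 - 2q - 3q^2 - 2q^3.
Iterating the recurrence: a_0,…,a_{10} = -1, -2, 1, -6, -13, -42, -135, -422, -1333, -4202, -13247.

-13247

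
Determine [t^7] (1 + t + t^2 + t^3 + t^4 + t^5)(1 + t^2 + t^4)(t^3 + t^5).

(1 + t + t^2 + t^3 + t^4 + t^5) has coefficients 1,1,1,1,1,1 for degrees 0…5.
(1 + t^2 + t^4) has coefficients 1,0,1,0,1,0,0,0 for degrees 0…7.
Finally multiplying by (t^3 + t^5), the product of all factors after the first has coefficients 0,0,0,1,0,2,0,2 for degrees 0…7.
[t^7] = 1·2 + 1·0 + 1·2 + 1·0 + 1·1 + 1·0 = 5.

5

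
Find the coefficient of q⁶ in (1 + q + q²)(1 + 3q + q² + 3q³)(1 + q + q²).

7

(1 + q + q²) has coefficients 1,1,1 for degrees 0…2.
(1 + 3q + q² + 3q³) has coefficients 1,3,1,3,0,0,0 for degrees 0…6.
Finally multiplying by (1 + q + q²), the product of all factors after the first has coefficients 1,4,5,7,4,3,0 for degrees 0…6.
[q⁶] = 1·0 + 1·3 + 1·4 = 7.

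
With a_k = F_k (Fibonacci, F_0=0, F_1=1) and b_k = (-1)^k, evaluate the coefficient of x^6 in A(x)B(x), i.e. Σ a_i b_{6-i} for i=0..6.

4

Write out a_i and b_{6-i} for i = 0,…,6 and sum the products.
Σ = 0·1 + 1·(-1) + 1·1 + 2·(-1) + 3·1 + 5·(-1) + 8·1 = 4.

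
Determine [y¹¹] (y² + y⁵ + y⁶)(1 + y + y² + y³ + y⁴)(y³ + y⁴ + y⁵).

(y² + y⁵ + y⁶) has coefficients 0,0,1,0,0,1,1 for degrees 0…6.
(1 + y + y² + y³ + y⁴) has coefficients 1,1,1,1,1,0,0,0,0,0,0,0 for degrees 0…11.
Finally multiplying by (y³ + y⁴ + y⁵), the product of all factors after the first has coefficients 0,0,0,1,2,3,3,3,2,1,0,0 for degrees 0…11.
[y¹¹] = 1·1 + 1·3 + 1·3 = 7.

7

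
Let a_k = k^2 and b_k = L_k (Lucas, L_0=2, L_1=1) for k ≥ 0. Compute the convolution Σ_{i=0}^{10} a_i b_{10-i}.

The convolution is the x^10 coefficient of A(x)B(x).
Σ = 0·123 + 1·76 + 4·47 + 9·29 + 16·18 + 25·11 + 36·7 + 49·4 + 64·3 + 81·1 + 100·2 = 2009.

2009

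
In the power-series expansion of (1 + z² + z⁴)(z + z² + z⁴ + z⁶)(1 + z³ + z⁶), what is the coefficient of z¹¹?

3

(1 + z² + z⁴) has coefficients 1,0,1,0,1 for degrees 0…4.
(z + z² + z⁴ + z⁶) has coefficients 0,1,1,0,1,0,1,0,0,0,0,0 for degrees 0…11.
Finally multiplying by (1 + z³ + z⁶), the product of all factors after the first has coefficients 0,1,1,0,2,1,1,2,1,1,1,0 for degrees 0…11.
[z¹¹] = 1·0 + 1·1 + 1·2 = 3.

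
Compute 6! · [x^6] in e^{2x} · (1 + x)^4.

The EGF product rule gives c_6 = Σ_{k_1+k_2=6} C(6; k_1,k_2) · ∏ g_i(k_i), where e^{2x} gives (2)^k; (1+x)^4 gives the falling factorial (4)_k.
g_1(k) for k = 0…6: 1, 2, 4, 8, 16, 32, 64.
g_2(k) for k = 0…6: 1, 4, 12, 24, 24, 0, 0.
c_6 = Σ_k C(6,k)·g_1(k)·g_2(6−k) = 15·4·24 + 20·8·24 + 15·16·12 + 6·32·4 + 1·64·1 = 1440 + 3840 + 2880 + 768 + 64 = 8992.

8992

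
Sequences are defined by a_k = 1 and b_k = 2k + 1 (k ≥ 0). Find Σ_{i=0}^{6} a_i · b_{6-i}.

The convolution is the t^6 coefficient of A(t)B(t).
Σ = 1·13 + 1·11 + 1·9 + 1·7 + 1·5 + 1·3 + 1·1 = 49.

49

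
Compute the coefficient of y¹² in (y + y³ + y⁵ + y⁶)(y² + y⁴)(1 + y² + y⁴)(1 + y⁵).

7

(y + y³ + y⁵ + y⁶) has coefficients 0,1,0,1,0,1,1 for degrees 0…6.
(y² + y⁴) has coefficients 0,0,1,0,1,0,0,0,0,0,0,0,0 for degrees 0…12.
Multiplying by (1 + y² + y⁴) gives running coefficients 0,0,1,0,2,0,2,0,1,0,0,0,0 for degrees 0…12.
Finally multiplying by (1 + y⁵), the product of all factors after the first has coefficients 0,0,1,0,2,0,2,1,1,2,0,2,0 for degrees 0…12.
[y¹²] = 1·2 + 1·2 + 1·1 + 1·2 = 7.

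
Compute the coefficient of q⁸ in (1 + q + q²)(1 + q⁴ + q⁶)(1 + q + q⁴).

3

(1 + q + q²) has coefficients 1,1,1 for degrees 0…2.
(1 + q⁴ + q⁶) has coefficients 1,0,0,0,1,0,1,0,0 for degrees 0…8.
Finally multiplying by (1 + q + q⁴), the product of all factors after the first has coefficients 1,1,0,0,2,1,1,1,1 for degrees 0…8.
[q⁸] = 1·1 + 1·1 + 1·1 = 3.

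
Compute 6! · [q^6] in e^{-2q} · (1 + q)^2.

160

The EGF product rule gives c_6 = Σ_{k_1+k_2=6} C(6; k_1,k_2) · ∏ g_i(k_i), where e^{-2q} gives (-2)^k; (1+q)^2 gives the falling factorial (2)_k.
g_1(k) for k = 0…6: 1, -2, 4, -8, 16, -32, 64.
g_2(k) for k = 0…6: 1, 2, 2, 0, 0, 0, 0.
c_6 = Σ_k C(6,k)·g_1(k)·g_2(6−k) = 15·16·2 + 6·(-32)·2 + 1·64·1 = 480 − 384 + 64 = 160.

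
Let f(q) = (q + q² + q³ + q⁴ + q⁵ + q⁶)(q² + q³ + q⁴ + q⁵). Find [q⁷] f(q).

(q + q² + q³ + q⁴ + q⁵ + q⁶) has coefficients 0,1,1,1,1,1,1 for degrees 0…6.
(q² + q³ + q⁴ + q⁵) has coefficients 0,0,1,1,1,1,0,0 for degrees 0…7.
[q⁷] = 1·0 + 1·1 + 1·1 + 1·1 + 1·1 + 1·0 = 4.

4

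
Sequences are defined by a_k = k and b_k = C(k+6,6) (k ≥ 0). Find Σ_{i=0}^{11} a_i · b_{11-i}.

This is [x^11] in the product of the two ordinary generating functions.
Σ = 0·12376 + 1·8008 + 2·5005 + 3·3003 + 4·1716 + 5·924 + 6·462 + 7·210 + 8·84 + 9·28 + 10·7 + 11·1 = 43758.

43758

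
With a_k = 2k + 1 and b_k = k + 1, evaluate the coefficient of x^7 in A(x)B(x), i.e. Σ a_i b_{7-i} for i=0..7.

This is [x^7] in the product of the two ordinary generating functions.
Σ = 1·8 + 3·7 + 5·6 + 7·5 + 9·4 + 11·3 + 13·2 + 15·1 = 204.

204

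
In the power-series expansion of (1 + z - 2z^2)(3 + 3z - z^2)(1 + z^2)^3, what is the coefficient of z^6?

(1 + z - 2z^2) has coefficients 1,1,-2 for degrees 0…2.
(3 + 3z - z^2) has coefficients 3,3,-1,0,0,0,0 for degrees 0…6.
Finally multiplying by (1 + z^2)^3, the product of all factors after the first has coefficients 3,3,8,9,6,9,0 for degrees 0…6.
[z^6] = 1·0 + 1·9 − 2·6 = -3.

-3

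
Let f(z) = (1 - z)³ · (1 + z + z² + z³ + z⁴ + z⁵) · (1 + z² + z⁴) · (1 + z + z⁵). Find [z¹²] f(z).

(1 - z)³ has coefficients 1,-3,3,-1 for degrees 0…3.
(1 + z + z² + z³ + z⁴ + z⁵) has coefficients 1,1,1,1,1,1,0,0,0,0,0,0,0 for degrees 0…12.
Multiplying by (1 + z² + z⁴) gives running coefficients 1,1,2,2,3,3,2,2,1,1,0,0,0 for degrees 0…12.
Finally multiplying by (1 + z + z⁵), the product of all factors after the first has coefficients 1,2,3,4,5,7,6,6,5,5,4,2,2 for degrees 0…12.
[z¹²] = 1·2 − 3·2 + 3·4 − 1·5 = 3.

3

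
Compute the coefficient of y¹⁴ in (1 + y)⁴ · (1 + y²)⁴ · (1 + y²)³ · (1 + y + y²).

(1 + y)⁴ has coefficients 1,4,6,4,1 for degrees 0…4.
(1 + y²)⁴ has coefficients 1,0,4,0,6,0,4,0,1,0,0,0,0,0,0 for degrees 0…14.
Multiplying by (1 + y²)³ gives running coefficients 1,0,7,0,21,0,35,0,35,0,21,0,7,0,1 for degrees 0…14.
Finally multiplying by (1 + y + y²), the product of all factors after the first has coefficients 1,1,8,7,28,21,56,35,70,35,56,21,28,7,8 for degrees 0…14.
[y¹⁴] = 1·8 + 4·7 + 6·28 + 4·21 + 1·56 = 344.

344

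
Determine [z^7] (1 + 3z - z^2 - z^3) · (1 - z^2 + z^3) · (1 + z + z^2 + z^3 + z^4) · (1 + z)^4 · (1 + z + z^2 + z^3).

(1 + 3z - z^2 - z^3) has coefficients 1,3,-1,-1 for degrees 0…3.
(1 - z^2 + z^3) has coefficients 1,0,-1,1,0,0,0,0 for degrees 0…7.
Multiplying by (1 + z + z^2 + z^3 + z^4) gives running coefficients 1,1,0,1,1,0,0,1 for degrees 0…7.
Multiplying by (1 + z)^4 gives running coefficients 1,5,10,11,10,11,10,6 for degrees 0…7.
Finally multiplying by (1 + z + z^2 + z^3), the product of all factors after the first has coefficients 1,6,16,27,36,42,42,37 for degrees 0…7.
[z^7] = 1·37 + 3·42 − 1·42 − 1·36 = 85.

85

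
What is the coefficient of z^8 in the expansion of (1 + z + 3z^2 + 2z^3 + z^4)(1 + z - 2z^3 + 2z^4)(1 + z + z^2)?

6

(1 + z + 3z^2 + 2z^3 + z^4) has coefficients 1,1,3,2,1 for degrees 0…4.
(1 + z - 2z^3 + 2z^4) has coefficients 1,1,0,-2,2,0,0,0,0 for degrees 0…8.
Finally multiplying by (1 + z + z^2), the product of all factors after the first has coefficients 1,2,2,-1,0,0,2,0,0 for degrees 0…8.
[z^8] = 1·0 + 1·0 + 3·2 + 2·0 + 1·0 = 6.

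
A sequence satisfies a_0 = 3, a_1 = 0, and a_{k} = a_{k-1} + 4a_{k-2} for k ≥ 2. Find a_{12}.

The ordinary generating function has denominator 1 - y - 4y^2.
Iterating the recurrence: a_0,…,a_{12} = 3, 0, 12, 12, 60, 108, 348, 780, 2172, 5292, 13980, 35148, 91068.

91068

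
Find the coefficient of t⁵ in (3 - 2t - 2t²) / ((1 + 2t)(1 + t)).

The denominator gives the recurrence a_n = −3a_(n−1) − 2a_(n−2) for n ≥ 3; the numerator fixes a_0 = 3, a_1 = -11, a_2 = 25.
Iterating: 3, -11, 25, -53, 109, -221, so a_5 = -221.

-221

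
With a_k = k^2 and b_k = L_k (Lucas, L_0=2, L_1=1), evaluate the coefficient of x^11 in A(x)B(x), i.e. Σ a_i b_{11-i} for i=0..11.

The convolution is the t^11 coefficient of A(t)B(t).
Σ = 0·199 + 1·123 + 4·76 + 9·47 + 16·29 + 25·18 + 36·11 + 49·7 + 64·4 + 81·3 + 100·1 + 121·2 = 3344.

3344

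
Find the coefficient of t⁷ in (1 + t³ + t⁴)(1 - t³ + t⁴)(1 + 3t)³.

(1 + t³ + t⁴) has coefficients 1,0,0,1,1 for degrees 0…4.
(1 - t³ + t⁴) has coefficients 1,0,0,-1,1,0,0,0 for degrees 0…7.
Finally multiplying by (1 + 3t)³, the product of all factors after the first has coefficients 1,9,27,26,-8,-18,0,27 for degrees 0…7.
[t⁷] = 1·27 + 1·(-8) + 1·26 = 45.

45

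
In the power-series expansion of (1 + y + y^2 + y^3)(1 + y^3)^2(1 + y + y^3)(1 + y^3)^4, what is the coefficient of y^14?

(1 + y + y^2 + y^3) has coefficients 1,1,1,1 for degrees 0…3.
(1 + y^3)^2 has coefficients 1,0,0,2,0,0,1,0,0,0,0,0,0,0,0 for degrees 0…14.
Multiplying by (1 + y + y^3) gives running coefficients 1,1,0,3,2,0,3,1,0,1,0,0,0,0,0 for degrees 0…14.
Finally multiplying by (1 + y^3)^4, the product of all factors after the first has coefficients 1,1,0,7,6,0,21,15,0,35,20,0,35,15,0 for degrees 0…14.
[y^14] = 1·0 + 1·15 + 1·35 + 1·0 = 50.

50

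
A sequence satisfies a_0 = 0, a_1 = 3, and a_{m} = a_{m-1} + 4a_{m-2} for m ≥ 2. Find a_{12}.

57915

The ordinary generating function has denominator 1 - y - 4y^2.
Iterating the recurrence: a_0,…,a_{12} = 0, 3, 3, 15, 27, 87, 195, 543, 1323, 3495, 8787, 22767, 57915.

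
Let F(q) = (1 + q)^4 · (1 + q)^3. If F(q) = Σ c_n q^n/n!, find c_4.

840

The EGF product rule gives c_4 = Σ_{k_1+k_2=4} C(4; k_1,k_2) · ∏ g_i(k_i), where (1+q)^4 gives the falling factorial (4)_k; (1+q)^3 gives the falling factorial (3)_k.
g_1(k) for k = 0…4: 1, 4, 12, 24, 24.
g_2(k) for k = 0…4: 1, 3, 6, 6, 0.
c_4 = Σ_k C(4,k)·g_1(k)·g_2(4−k) = 4·4·6 + 6·12·6 + 4·24·3 + 1·24·1 = 96 + 432 + 288 + 24 = 840.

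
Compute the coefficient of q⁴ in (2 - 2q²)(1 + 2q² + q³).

(2 - 2q²) has coefficients 2,0,-2 for degrees 0…2.
(1 + 2q² + q³) has coefficients 1,0,2,1,0 for degrees 0…4.
[q⁴] = 2·0 − 2·2 = -4.

-4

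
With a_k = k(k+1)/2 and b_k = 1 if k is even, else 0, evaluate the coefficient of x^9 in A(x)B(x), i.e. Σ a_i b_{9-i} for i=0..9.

95

The convolution is the t^9 coefficient of A(t)B(t).
Σ = 0·0 + 1·1 + 3·0 + 6·1 + 10·0 + 15·1 + 21·0 + 28·1 + 36·0 + 45·1 = 95.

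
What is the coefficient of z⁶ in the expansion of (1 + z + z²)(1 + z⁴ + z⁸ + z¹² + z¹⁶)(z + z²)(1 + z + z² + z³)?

(1 + z + z²) has coefficients 1,1,1 for degrees 0…2.
(1 + z⁴ + z⁸ + z¹² + z¹⁶) has coefficients 1,0,0,0,1,0,0 for degrees 0…6.
Multiplying by (z + z²) gives running coefficients 0,1,1,0,0,1,1 for degrees 0…6.
Finally multiplying by (1 + z + z² + z³), the product of all factors after the first has coefficients 0,1,2,2,2,2,2 for degrees 0…6.
[z⁶] = 1·2 + 1·2 + 1·2 = 6.

6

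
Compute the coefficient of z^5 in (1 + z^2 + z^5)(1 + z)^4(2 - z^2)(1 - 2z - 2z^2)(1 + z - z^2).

-49

(1 + z^2 + z^5) has coefficients 1,0,1,0,0,1 for degrees 0…5.
(1 + z)^4 has coefficients 1,4,6,4,1,0 for degrees 0…5.
Multiplying by (2 - z^2) gives running coefficients 2,8,11,4,-4,-4 for degrees 0…5.
Multiplying by (1 - 2z - 2z^2) gives running coefficients 2,4,-9,-34,-34,-4 for degrees 0…5.
Finally multiplying by (1 + z - z^2), the product of all factors after the first has coefficients 2,6,-7,-47,-59,-4 for degrees 0…5.
[z^5] = 1·(-4) + 1·(-47) + 1·2 = -49.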